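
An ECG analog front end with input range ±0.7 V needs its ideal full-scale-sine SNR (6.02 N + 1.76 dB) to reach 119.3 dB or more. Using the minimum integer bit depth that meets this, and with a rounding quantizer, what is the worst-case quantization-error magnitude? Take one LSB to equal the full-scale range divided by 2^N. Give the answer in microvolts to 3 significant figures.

0.668 µV

Span: 0.7 V − (-0.7 V) = 1.4 V.
Solving 6.02 N ≥ 119.3 − 1.76: N ≥ 19.525. Round up → N = 20.
Step size = 1.4/1048576 V = 1.3351 µV.
|e|_max = LSB/2 = 0.668 µV.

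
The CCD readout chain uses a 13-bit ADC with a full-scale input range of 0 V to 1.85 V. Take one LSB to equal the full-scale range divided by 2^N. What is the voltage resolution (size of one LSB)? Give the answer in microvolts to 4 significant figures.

225.8 µV

Range is 1.85 V.
Number of codes = 2^13 = 8192.
LSB = 1.85 V ÷ 2^13 = 1.85/8192 V = 225.8 µV.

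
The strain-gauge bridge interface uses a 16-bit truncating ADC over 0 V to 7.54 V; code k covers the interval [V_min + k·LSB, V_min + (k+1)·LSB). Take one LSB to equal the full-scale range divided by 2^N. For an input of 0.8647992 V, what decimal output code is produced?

7516

Span = 7.54 V. LSB = 7.54 V / 2^16 ≈ 115.1 µV.
(V_in − V_min) × 2^16/range = (0.8647992 − (0)) × 65536/7.54 = 7516.642.
Floor → code = 7516.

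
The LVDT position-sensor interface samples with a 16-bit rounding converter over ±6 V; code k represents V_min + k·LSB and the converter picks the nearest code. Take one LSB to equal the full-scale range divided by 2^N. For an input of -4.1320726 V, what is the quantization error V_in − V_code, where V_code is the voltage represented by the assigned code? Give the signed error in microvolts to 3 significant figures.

+68.5 µV

Span: 6 V − (-6 V) = 12 V. LSB = 12 V / 2^16 ≈ 183.1 µV.
(V_in − V_min)/LSB = (-4.1320726 − (-6)) × 65536/12 = 10201.3742 → nearest code k = 10201.
Reconstructed level: -6 + 10201 × 12/65536 V = -4.1321411133 V.
Error = V_in − V_code = -4.1320726 − (-4.1321411133) = +68.5 µV.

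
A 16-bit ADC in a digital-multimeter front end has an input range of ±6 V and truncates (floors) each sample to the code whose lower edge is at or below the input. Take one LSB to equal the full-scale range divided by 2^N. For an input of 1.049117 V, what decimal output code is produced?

38497

Full-scale range = 6 V − (-6 V) = 12 V. LSB = 12 V / 2^16 ≈ 183.1 µV.
V_in − V_min = 1.049117 − (-6) = 7.049117 V.
Divide by LSB: 7.049117 × 65536/12 = 38497.5776.
Truncating gives code 38497.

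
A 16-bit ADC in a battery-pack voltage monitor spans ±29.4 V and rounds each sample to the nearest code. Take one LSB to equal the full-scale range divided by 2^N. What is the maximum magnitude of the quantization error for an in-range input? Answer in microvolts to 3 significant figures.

Span: 29.4 V − (-29.4 V) = 58.8 V.
LSB = 58.8 V / 2^16 = 0.89722 mV.
|e|_max = LSB/2 = 449 µV.

449 µV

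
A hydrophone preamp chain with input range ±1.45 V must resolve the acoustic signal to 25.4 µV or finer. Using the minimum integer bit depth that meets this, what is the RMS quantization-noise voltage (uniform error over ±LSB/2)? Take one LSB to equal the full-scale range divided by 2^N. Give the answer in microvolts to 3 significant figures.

Range = 1.45 − (-1.45) = 2.9 V.
Need 2^N ≥ 2.9 V / 25.4 µV = 114200 → N_min = 17.
Step size = 2.9/131072 V = 22.125 µV.
RMS noise = LSB/√12 = 6.39 µV.

6.39 µV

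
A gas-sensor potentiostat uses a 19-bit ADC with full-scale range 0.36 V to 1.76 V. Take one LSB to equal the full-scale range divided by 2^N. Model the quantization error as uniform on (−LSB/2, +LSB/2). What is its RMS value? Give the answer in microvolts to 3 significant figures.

The full-scale span is 1.76 − (0.36) = 1.4 V.
One LSB is 1.4 V / 524288 = 2.6703 µV.
For a uniform distribution on [−LSB/2, +LSB/2], V_rms = LSB/√12 = 2.6703 µV/3.4641 = 0.771 µV.

0.771 µV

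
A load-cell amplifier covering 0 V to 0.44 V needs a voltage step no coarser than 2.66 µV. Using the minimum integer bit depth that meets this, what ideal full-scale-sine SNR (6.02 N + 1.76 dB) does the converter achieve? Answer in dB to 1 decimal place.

110.1 dB

Full-scale range = 0.44 V.
Need 2^N ≥ 0.44 V / 2.66 µV = 165400 → N_min = 18.
Ideal SNR at N = 18: 6.02·18 + 1.76 = 110.1 dB.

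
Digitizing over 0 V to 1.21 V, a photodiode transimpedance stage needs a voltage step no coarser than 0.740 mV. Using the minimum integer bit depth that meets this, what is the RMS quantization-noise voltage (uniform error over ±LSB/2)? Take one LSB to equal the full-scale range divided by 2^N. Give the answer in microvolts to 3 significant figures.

Full-scale range = 1.21 V.
Required number of levels: 1.21/0.740 mV = 1635.1; smallest N with 2^N ≥ that is 11.
LSB = 1.21 V / 2^11 = 0.59082 mV.
V_rms = LSB/√12 = 171 µV.

171 µV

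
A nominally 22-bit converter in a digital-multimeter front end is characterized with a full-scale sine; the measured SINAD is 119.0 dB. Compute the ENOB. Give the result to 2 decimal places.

19.48 bits

ENOB = (119.0 − 1.76)/6.02 = 19.4751 bits.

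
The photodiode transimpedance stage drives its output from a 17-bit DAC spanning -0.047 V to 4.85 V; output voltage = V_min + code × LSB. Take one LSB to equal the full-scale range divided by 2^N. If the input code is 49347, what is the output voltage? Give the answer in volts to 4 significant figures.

The full-scale span is 4.85 − (-0.047) = 4.897 V. LSB = 4.897 V / 2^17.
V_out = V_min + code × LSB = -0.047 V + 49347 × 4.897 V / 131072
      = -0.047 V + 1.84366 V = 1.79666 V.

1.797 V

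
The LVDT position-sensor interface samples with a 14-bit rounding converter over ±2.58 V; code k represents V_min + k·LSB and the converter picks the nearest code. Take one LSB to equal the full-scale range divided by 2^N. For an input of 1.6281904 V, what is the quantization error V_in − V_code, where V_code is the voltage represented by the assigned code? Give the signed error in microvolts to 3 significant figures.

Range = 2.58 − (-2.58) = 5.16 V. LSB = 5.16 V / 2^14 ≈ 314.9 µV.
(1.6281904 − (-2.58)) / LSB = 4.2081904 × 16384/5.16 = 13361.8201. Nearest integer: k = 13362.
V_code = -2.58 + (13362/16384) × 5.16 = 1.6282470703 V.
Error = V_in − V_code = 1.6281904 − (1.6282470703) = −56.7 µV.

−56.7 µV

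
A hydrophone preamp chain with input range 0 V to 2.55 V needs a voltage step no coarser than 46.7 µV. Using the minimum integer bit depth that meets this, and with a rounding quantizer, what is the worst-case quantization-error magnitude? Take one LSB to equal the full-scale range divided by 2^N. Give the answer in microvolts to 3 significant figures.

Full-scale range = 2.55 V.
Levels needed ≥ 2.55/46.7 µV = 54600. 2^16 = 65536 suffices, so N_min = 16.
LSB = 2.55 V ÷ 2^16 = 2.55/65536 V = 38.910 µV.
|e|_max = LSB/2 = 19.5 µV.

19.5 µV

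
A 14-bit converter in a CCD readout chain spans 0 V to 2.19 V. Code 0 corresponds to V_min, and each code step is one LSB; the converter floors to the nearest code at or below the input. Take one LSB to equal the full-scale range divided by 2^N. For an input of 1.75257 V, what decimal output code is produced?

Full-scale range = 2.19 V. LSB = 2.19 V / 2^14 ≈ 133.7 µV.
(V_in − V_min) × 2^14/range = (1.75257 − (0)) × 16384/2.19 = 13111.464.
Floor → code = 13111.

13111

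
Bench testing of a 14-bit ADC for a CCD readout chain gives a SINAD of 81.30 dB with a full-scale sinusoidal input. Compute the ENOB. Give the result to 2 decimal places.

ENOB = (SINAD − 1.76) / 6.02 = (81.30 − 1.76) / 6.02 = 79.54 / 6.02 = 13.2126.

13.21 bits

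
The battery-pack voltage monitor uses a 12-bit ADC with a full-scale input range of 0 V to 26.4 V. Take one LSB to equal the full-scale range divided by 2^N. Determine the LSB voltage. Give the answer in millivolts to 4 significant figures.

Range is 26.4 V.
There are 2^12 = 4096 steps.
LSB = 26.4 V ÷ 2^12 = 26.4/4096 V = 6.445 mV.

6.445 mV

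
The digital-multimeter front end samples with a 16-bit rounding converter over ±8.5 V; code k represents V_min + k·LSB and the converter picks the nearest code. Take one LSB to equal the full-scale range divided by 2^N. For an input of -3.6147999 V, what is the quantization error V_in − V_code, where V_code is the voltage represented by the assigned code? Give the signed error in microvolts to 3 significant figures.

−69.1 µV

Span: 8.5 V − (-8.5 V) = 17 V. LSB = 17 V / 2^16 ≈ 259.4 µV.
Position in LSBs: (-3.6147999 − (-8.5)) × 65536/17 = 18832.7338; rounding gives k = 18833.
Reconstructed level: -8.5 + 18833 × 17/65536 V = -3.6147308350 V.
Error = V_in − V_code = -3.6147999 − (-3.6147308350) = −69.1 µV.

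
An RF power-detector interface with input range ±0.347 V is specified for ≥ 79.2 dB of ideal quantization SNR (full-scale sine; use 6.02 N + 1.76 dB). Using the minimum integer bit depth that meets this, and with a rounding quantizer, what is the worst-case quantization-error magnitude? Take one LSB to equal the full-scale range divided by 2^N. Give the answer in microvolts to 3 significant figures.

The full-scale span is 0.347 − (-0.347) = 0.694 V.
Solving 6.02 N ≥ 79.2 − 1.76: N ≥ 12.864. Round up → N = 13.
Step size = 0.694/8192 V = 84.717 µV.
Max error for round-to-nearest is LSB/2 = 42.4 µV.

42.4 µV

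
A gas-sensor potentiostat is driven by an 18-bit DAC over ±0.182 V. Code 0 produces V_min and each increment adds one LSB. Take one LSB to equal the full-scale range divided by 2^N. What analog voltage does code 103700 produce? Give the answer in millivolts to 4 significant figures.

Range = 0.182 − (-0.182) = 0.364 V. LSB = 0.364 V / 2^18.
Output = V_min + (103700/262144) × range = -0.182 + 0.395584 × 0.364 V
      = -0.182 + 0.143993 = -0.0380074 V.

-38.01 mV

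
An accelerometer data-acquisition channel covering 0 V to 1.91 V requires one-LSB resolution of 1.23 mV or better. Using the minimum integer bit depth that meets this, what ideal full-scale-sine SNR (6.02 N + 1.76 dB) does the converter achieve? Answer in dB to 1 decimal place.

V_FS = 1.91 V.
Levels needed ≥ 1.91/1.23 mV = 1553. 2^11 = 2048 suffices, so N_min = 11.
6.02(11) + 1.76 = 67.98 dB.

68.0 dB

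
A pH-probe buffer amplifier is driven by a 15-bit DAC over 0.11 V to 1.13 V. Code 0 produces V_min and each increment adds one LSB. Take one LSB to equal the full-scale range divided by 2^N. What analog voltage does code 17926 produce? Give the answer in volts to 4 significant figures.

0.6680 V

Full-scale range = 1.13 V − (0.11 V) = 1.02 V. LSB = 1.02 V / 2^15.
V_out = V_min + code × LSB = 0.11 V + 17926 × 1.02 V / 32768
      = 0.11 V + 0.557999 V = 0.667999 V.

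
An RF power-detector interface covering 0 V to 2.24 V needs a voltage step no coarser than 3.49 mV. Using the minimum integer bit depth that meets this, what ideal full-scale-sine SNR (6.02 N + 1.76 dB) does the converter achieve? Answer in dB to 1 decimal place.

62.0 dB

Full-scale range = 2.24 V.
2.24 V / 3.49 mV = 641.8. Since 2^9 = 512 and 2^10 = 1024, N = 10.
Ideal SNR at N = 10: 6.02·10 + 1.76 = 62.0 dB.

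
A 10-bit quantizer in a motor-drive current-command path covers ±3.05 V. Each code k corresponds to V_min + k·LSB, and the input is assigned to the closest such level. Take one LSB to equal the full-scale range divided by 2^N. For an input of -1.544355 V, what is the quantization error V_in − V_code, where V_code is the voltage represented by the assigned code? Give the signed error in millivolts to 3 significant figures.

−1.48 mV

The full-scale span is 3.05 − (-3.05) = 6.1 V. LSB = 6.1 V / 2^10 ≈ 5.957 mV.
(V_in − V_min)/LSB = (-1.544355 − (-3.05)) × 1024/6.1 = 252.7509 → nearest code k = 253.
V_code = -3.05 + (253/1024) × 6.1 = -1.542871094 V.
Error = V_in − V_code = -1.544355 − (-1.542871094) = −1.48 mV.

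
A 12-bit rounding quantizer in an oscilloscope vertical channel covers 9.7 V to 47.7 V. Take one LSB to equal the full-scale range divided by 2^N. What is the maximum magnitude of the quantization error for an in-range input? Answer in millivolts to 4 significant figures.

Range = 47.7 − (9.7) = 38 V.
Step size = 38/4096 V = 9.27734 mV.
Worst-case error for round-to-nearest is half an LSB: 4.639 mV.

4.639 mV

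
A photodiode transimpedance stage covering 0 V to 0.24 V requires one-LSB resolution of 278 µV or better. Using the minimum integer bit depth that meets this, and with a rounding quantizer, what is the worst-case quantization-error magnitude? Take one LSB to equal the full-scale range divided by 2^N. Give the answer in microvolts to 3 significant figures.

Full-scale range = 0.24 V.
Levels needed ≥ 0.24/278 µV = 863.3. 2^10 = 1024 suffices, so N_min = 10.
LSB = 0.24 V ÷ 2^10 = 0.24/1024 V = 234.38 µV.
Max error for round-to-nearest is LSB/2 = 117 µV.

117 µV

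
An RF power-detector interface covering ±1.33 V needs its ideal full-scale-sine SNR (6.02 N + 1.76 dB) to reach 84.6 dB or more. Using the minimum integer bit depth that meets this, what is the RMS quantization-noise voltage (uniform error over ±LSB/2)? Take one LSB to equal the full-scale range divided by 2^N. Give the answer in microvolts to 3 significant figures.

Range = 1.33 − (-1.33) = 2.66 V.
Solving 6.02 N ≥ 84.6 − 1.76: N ≥ 13.761. Round up → N = 14.
LSB = 2.66 V / 2^14 = 162.35 µV.
V_rms = LSB/√12 = 46.9 µV.

46.9 µV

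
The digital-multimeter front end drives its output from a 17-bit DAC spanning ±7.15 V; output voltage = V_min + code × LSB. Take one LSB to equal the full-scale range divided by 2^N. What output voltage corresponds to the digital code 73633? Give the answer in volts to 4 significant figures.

Span: 7.15 V − (-7.15 V) = 14.3 V. LSB = 14.3 V / 2^17.
V_out = V_min + code × LSB = -7.15 V + 73633 × 14.3 V / 131072
      = -7.15 V + 8.03339 V = 0.883385 V.

0.8834 V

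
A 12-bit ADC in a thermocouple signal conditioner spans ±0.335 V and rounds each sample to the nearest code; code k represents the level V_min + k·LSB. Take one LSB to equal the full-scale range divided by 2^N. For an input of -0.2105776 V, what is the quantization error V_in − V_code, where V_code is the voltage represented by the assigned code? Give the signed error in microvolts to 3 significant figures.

−57.6 µV

The full-scale span is 0.335 − (-0.335) = 0.67 V. LSB = 0.67 V / 2^12 ≈ 163.6 µV.
(V_in − V_min)/LSB = (-0.2105776 − (-0.335)) × 4096/0.67 = 760.6480 → nearest code k = 761.
Reconstructed level: -0.335 + 761 × 0.67/4096 V = -0.2105200195 V.
V_in − V_code = -0.2105776 − (-0.2105200195) = −57.6 µV.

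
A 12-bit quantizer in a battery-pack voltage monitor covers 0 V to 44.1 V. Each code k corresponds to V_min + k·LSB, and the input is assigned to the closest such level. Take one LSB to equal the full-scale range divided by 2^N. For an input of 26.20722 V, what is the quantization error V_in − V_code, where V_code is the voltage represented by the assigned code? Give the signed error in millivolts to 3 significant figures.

Full-scale range = 44.1 V. LSB = 44.1 V / 2^12 ≈ 10.77 mV.
Position in LSBs: (26.20722 − (0)) × 4096/44.1 = 2434.1218; rounding gives k = 2434.
Reconstructed level: 0 + 2434 × 44.1/4096 V = 26.20590820 V.
V_in − V_code = 26.20722 − (26.20590820) = +1.31 mV.

+1.31 mV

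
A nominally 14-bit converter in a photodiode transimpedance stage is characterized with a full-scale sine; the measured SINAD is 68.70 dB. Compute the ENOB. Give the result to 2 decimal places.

11.12 bits

Inverting SNR = 6.02 N + 1.76: N_eff = (68.70 − 1.76)/6.02 = 11.1196.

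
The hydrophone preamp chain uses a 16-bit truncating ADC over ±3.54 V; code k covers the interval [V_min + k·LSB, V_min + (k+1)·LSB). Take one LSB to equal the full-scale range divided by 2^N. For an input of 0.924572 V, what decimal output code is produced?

Span: 3.54 V − (-3.54 V) = 7.08 V. LSB = 7.08 V / 2^16 ≈ 108.0 µV.
(V_in − V_min) × 2^16/range = (0.924572 − (-3.54)) × 65536/7.08 = 41326.298.
Floor → code = 41326.

41326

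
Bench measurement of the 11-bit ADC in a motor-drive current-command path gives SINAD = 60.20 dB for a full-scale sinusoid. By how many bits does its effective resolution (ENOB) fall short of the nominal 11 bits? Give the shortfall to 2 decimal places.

1.29 bits

N_eff = (60.20 − 1.76)/6.02 = 9.7076 bits.
Lost resolution: 11 − 9.7076 = 1.2924 bits.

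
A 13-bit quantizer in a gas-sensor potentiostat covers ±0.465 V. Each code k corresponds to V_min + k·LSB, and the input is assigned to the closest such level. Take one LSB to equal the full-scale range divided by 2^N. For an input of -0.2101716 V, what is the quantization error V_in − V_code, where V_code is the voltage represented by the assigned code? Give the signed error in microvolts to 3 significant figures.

Span: 0.465 V − (-0.465 V) = 0.93 V. LSB = 0.93 V / 2^13 ≈ 113.5 µV.
Position in LSBs: (-0.2101716 − (-0.465)) × 8192/0.93 = 2244.6820; rounding gives k = 2245.
V_code = -0.465 + (2245/8192) × 0.93 = -0.2101354980 V.
e = -0.2101716 − (-0.2101354980) = −36.1 µV.

−36.1 µV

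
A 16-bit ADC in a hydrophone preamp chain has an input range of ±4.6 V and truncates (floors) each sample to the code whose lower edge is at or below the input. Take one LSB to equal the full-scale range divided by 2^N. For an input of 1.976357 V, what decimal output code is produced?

46846

Full-scale range = 4.6 V − (-4.6 V) = 9.2 V. LSB = 9.2 V / 2^16 ≈ 140.4 µV.
(V_in − V_min) × 2^16/range = (1.976357 − (-4.6)) × 65536/9.2 = 46846.536.
Floor → code = 46846.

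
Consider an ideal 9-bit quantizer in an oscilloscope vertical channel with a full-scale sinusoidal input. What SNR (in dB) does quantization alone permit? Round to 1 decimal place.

SNR = 6.02·9 + 1.76 = 55.94 dB.

55.9 dB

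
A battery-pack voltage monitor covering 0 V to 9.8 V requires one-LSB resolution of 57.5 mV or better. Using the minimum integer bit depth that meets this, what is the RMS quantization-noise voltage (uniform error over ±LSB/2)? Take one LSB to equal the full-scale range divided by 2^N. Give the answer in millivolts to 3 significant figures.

11.1 mV

Span = 9.8 V.
Need 2^N ≥ 9.8 V / 57.5 mV = 170.4 → N_min = 8.
One LSB is 9.8 V / 256 = 38.281 mV.
σ_q = LSB/√12 = 38.281 mV/3.4641 = 11.1 mV.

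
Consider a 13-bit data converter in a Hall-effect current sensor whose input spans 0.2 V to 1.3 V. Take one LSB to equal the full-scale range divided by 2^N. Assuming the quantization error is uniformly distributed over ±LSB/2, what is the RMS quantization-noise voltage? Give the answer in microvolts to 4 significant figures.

The full-scale span is 1.3 − (0.2) = 1.1 V.
LSB = 1.1 V ÷ 2^13 = 1.1/8192 V = 134.277 µV.
RMS of a uniform error over width LSB is LSB/√12 = 38.76 µV.

38.76 µV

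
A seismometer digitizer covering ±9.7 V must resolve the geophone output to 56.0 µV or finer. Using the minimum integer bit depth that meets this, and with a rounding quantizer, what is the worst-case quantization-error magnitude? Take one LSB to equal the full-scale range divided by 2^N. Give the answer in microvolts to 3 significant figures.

Full-scale range = 9.7 V − (-9.7 V) = 19.4 V.
19.4 V / 56.0 µV = 346400. Since 2^18 = 262144 and 2^19 = 524288, N = 19.
LSB = 19.4 V / 2^19 = 37.003 µV.
|e|_max = LSB/2 = 18.5 µV.

18.5 µV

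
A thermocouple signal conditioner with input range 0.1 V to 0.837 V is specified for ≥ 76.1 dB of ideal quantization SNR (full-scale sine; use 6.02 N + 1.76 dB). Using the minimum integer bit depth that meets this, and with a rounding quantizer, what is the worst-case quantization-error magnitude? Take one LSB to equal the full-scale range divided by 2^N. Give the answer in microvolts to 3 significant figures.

Full-scale range = 0.837 V − (0.1 V) = 0.737 V.
Solving 6.02 N ≥ 76.1 − 1.76: N ≥ 12.349. Round up → N = 13.
LSB = 0.737 V / 2^13 = 89.966 µV.
Max error for round-to-nearest is LSB/2 = 45.0 µV.

45.0 µV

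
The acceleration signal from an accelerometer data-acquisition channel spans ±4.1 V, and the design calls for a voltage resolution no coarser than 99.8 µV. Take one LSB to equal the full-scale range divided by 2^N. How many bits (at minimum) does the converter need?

17 bits

Span: 4.1 V − (-4.1 V) = 8.2 V.
Required number of levels: 8.2/99.8 µV = 82164; smallest N with 2^N ≥ that is 17.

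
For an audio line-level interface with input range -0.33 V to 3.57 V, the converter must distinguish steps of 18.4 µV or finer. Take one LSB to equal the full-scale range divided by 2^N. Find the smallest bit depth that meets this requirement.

Range = 3.57 − (-0.33) = 3.9 V.
3.9 V / 18.4 µV = 212000. Since 2^17 = 131072 and 2^18 = 262144, N = 18.

18 bits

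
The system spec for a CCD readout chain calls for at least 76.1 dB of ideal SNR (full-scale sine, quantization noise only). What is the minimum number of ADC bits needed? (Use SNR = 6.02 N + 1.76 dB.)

N ≥ (76.1 − 1.76)/6.02 = 12.349 → N_min = 13.

13 bits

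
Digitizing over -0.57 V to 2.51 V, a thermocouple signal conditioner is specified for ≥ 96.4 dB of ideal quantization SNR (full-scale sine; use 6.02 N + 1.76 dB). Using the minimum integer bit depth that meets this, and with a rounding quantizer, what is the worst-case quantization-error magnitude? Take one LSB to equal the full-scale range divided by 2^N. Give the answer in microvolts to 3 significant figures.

23.5 µV

Span: 2.51 V − (-0.57 V) = 3.08 V.
Solving 6.02 N ≥ 96.4 − 1.76: N ≥ 15.721. Round up → N = 16.
LSB = 3.08 V / 2^16 = 46.997 µV.
|e|_max = LSB/2 = 23.5 µV.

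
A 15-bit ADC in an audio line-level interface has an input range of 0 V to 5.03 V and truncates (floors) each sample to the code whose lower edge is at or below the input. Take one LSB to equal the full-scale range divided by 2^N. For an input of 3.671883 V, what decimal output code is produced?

23920

Span = 5.03 V. LSB = 5.03 V / 2^15 ≈ 153.5 µV.
code = ⌊(V_in − V_min)/LSB⌋ = ⌊(V_in − V_min) × 2^15 / range⌋
     = ⌊(3.671883 − (0)) × 32768 / 5.03⌋ = ⌊3.671883 × 32768/5.03⌋
     = ⌊23920.529⌋ = 23920.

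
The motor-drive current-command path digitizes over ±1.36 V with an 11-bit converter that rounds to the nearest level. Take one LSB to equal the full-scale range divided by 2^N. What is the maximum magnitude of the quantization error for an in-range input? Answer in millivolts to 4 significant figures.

0.6641 mV

The full-scale span is 1.36 − (-1.36) = 2.72 V.
LSB = 2.72 V ÷ 2^11 = 2.72/2048 V = 1.32813 mV.
Worst-case error for round-to-nearest is half an LSB: 0.6641 mV.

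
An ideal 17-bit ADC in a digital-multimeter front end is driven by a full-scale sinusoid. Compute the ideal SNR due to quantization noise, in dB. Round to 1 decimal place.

104.1 dB

6.02(17) + 1.76 = 102.34 + 1.76 = 104.10 dB.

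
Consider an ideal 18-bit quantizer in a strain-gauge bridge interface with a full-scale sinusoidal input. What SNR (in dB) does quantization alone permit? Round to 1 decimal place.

6.02(18) + 1.76 = 108.36 + 1.76 = 110.12 dB.

110.1 dB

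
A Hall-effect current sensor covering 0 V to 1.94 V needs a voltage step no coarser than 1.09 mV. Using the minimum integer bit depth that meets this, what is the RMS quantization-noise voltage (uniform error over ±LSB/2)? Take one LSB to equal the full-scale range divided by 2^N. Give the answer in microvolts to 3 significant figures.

Full-scale range = 1.94 V.
Levels needed ≥ 1.94/1.09 mV = 1780. 2^11 = 2048 suffices, so N_min = 11.
LSB = 1.94 V ÷ 2^11 = 1.94/2048 V = 0.94727 mV.
V_rms = LSB/√12 = 273 µV.

273 µV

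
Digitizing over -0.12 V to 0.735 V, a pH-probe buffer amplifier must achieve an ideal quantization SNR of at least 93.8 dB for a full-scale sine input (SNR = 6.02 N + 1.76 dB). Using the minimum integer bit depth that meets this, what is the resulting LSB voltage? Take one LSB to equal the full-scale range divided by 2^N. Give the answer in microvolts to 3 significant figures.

The full-scale span is 0.735 − (-0.12) = 0.855 V.
Required N = ⌈(93.8 − 1.76)/6.02⌉ = ⌈15.289⌉ = 16.
Step size = 0.855/65536 V = 13.0 µV.

13.0 µV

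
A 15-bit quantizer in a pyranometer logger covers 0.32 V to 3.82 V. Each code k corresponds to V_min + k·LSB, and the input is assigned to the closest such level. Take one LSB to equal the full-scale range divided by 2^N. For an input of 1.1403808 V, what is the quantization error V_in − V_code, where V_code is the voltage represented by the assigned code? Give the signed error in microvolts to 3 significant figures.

Span: 3.82 V − (0.32 V) = 3.5 V. LSB = 3.5 V / 2^15 ≈ 106.8 µV.
(1.1403808 − (0.32)) / LSB = 0.8203808 × 32768/3.5 = 7680.6394. Nearest integer: k = 7681.
V_code = 0.32 + (7681/32768) × 3.5 = 1.1404193115 V.
V_in − V_code = 1.1403808 − (1.1404193115) = −38.5 µV.

−38.5 µV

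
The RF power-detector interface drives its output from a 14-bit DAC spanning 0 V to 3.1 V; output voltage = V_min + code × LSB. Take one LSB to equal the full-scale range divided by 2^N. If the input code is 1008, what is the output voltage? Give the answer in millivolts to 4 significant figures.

190.7 mV

V_FS = 3.1 V. LSB = 3.1 V / 2^14.
V_out = 0 + 1008 × (3.1/16384) V
      = 0 V + 0.190723 V = 0.190723 V.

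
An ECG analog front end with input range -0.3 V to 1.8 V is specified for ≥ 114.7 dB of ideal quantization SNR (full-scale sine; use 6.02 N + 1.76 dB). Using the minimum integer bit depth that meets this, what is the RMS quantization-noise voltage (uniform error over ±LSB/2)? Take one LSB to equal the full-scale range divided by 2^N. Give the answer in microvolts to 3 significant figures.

1.16 µV

Range = 1.8 − (-0.3) = 2.1 V.
Solving 6.02 N ≥ 114.7 − 1.76: N ≥ 18.761. Round up → N = 19.
LSB = 2.1 V ÷ 2^19 = 2.1/524288 V = 4.0054 µV.
RMS noise = LSB/√12 = 1.16 µV.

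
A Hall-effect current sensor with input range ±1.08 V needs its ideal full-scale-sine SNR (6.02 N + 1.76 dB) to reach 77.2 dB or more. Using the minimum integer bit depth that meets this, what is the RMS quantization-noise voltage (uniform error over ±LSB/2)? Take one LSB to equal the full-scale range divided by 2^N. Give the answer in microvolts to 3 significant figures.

76.1 µV

The full-scale span is 1.08 − (-1.08) = 2.16 V.
N ≥ (77.2 − 1.76)/6.02 = 12.532 → N_min = 13.
Step size = 2.16/8192 V = 263.67 µV.
σ_q = LSB/√12 = 263.67 µV/3.4641 = 76.1 µV.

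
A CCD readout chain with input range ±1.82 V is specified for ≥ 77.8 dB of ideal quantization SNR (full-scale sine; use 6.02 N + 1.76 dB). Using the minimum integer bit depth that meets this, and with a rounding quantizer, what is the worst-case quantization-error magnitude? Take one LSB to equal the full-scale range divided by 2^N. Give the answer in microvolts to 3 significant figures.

222 µV

Range = 1.82 − (-1.82) = 3.64 V.
Solving 6.02 N ≥ 77.8 − 1.76: N ≥ 12.631. Round up → N = 13.
LSB = 3.64 V ÷ 2^13 = 3.64/8192 V = 444.34 µV.
|e|_max = LSB/2 = 222 µV.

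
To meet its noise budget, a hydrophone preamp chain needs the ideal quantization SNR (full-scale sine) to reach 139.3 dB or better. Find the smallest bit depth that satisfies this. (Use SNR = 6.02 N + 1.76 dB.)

Required N = ⌈(139.3 − 1.76)/6.02⌉ = ⌈22.847⌉ = 23.

23 bits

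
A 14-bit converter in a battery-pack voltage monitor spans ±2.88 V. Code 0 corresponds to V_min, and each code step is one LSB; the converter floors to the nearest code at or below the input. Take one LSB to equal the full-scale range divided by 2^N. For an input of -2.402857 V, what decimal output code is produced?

Span: 2.88 V − (-2.88 V) = 5.76 V. LSB = 5.76 V / 2^14 ≈ 351.6 µV.
V_in − V_min = -2.402857 − (-2.88) = 0.477143 V.
Divide by LSB: 0.477143 × 16384/5.76 = 1357.2068.
Truncating gives code 1357.

1357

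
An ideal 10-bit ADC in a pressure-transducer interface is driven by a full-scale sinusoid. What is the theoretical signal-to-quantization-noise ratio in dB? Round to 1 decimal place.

For an ideal N-bit converter with full-scale sine input, SNR = 6.02 N + 1.76 dB. SNR = 6.02 × 10 + 1.76 = 60.20 + 1.76 = 61.96 dB.

62.0 dB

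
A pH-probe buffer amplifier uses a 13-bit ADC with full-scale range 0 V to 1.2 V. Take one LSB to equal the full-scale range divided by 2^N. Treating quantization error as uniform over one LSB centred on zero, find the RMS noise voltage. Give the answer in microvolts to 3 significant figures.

42.3 µV

Span = 1.2 V.
LSB = 1.2 V ÷ 2^13 = 1.2/8192 V = 146.48 µV.
σ_q = LSB/√12 = 146.48 µV/3.4641 = 42.3 µV.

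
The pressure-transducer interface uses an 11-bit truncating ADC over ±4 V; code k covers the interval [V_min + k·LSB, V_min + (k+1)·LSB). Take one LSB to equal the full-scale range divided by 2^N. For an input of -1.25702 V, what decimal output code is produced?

Full-scale range = 4 V − (-4 V) = 8 V. LSB = 8 V / 2^11 ≈ 3.906 mV.
(V_in − V_min) × 2^11/range = (-1.25702 − (-4)) × 2048/8 = 702.203.
Floor → code = 702.

702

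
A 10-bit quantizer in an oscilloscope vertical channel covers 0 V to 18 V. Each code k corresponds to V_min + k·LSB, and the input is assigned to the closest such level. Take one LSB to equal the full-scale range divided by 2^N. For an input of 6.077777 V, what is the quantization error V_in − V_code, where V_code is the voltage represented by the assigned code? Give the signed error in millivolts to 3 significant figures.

−4.25 mV

Full-scale range = 18 V. LSB = 18 V / 2^10 ≈ 17.58 mV.
Position in LSBs: (6.077777 − (0)) × 1024/18 = 345.7580; rounding gives k = 346.
Reconstructed level: 0 + 346 × 18/1024 V = 6.082031250 V.
Error = V_in − V_code = 6.077777 − (6.082031250) = −4.25 mV.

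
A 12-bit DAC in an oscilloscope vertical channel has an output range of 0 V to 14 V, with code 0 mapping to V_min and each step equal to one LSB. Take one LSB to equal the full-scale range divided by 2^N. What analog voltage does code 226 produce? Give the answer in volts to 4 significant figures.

0.7725 V

Full-scale range = 14 V. LSB = 14 V / 2^12.
V_out = V_min + code × LSB = 0 V + 226 × 14 V / 4096
      = 0 V + 0.772461 V = 0.772461 V.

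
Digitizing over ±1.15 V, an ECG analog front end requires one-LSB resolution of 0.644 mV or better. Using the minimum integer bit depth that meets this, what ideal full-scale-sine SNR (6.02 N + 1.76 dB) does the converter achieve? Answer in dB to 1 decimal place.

74.0 dB

Span: 1.15 V − (-1.15 V) = 2.3 V.
Need 2^N ≥ 2.3 V / 0.644 mV = 3571 → N_min = 12.
Ideal SNR at N = 12: 6.02·12 + 1.76 = 74.0 dB.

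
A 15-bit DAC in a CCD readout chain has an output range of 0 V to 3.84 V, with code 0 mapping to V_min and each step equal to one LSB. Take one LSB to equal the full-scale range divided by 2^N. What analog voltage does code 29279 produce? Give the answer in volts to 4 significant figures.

Span = 3.84 V. LSB = 3.84 V / 2^15.
V_out = V_min + code × LSB = 0 V + 29279 × 3.84 V / 32768
      = 0 V + 3.43113 V = 3.43113 V.

3.431 V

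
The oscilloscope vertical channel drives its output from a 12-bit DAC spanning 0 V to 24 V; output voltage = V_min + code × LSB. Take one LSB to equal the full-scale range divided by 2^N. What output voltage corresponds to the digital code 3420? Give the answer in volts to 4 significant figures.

20.04 V

Span = 24 V. LSB = 24 V / 2^12.
V_out = V_min + code × LSB = 0 V + 3420 × 24 V / 4096
      = 0 V + 20.0391 V = 20.0391 V.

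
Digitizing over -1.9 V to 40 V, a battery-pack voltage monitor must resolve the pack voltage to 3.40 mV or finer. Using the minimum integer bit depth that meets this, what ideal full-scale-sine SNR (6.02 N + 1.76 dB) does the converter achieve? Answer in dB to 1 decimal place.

Full-scale range = 40 V − (-1.9 V) = 41.9 V.
Required number of levels: 41.9/3.40 mV = 12324; smallest N with 2^N ≥ that is 14.
6.02(14) + 1.76 = 86.04 dB.

86.0 dB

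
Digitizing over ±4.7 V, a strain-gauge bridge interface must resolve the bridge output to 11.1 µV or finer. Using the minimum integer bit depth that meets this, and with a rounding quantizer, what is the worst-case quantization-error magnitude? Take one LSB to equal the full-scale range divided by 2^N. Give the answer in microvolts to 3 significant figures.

Range = 4.7 − (-4.7) = 9.4 V.
Levels needed ≥ 9.4/11.1 µV = 846800. 2^20 = 1048576 suffices, so N_min = 20.
LSB = 9.4 V / 2^20 = 8.9645 µV.
|e|_max = LSB/2 = 4.48 µV.

4.48 µV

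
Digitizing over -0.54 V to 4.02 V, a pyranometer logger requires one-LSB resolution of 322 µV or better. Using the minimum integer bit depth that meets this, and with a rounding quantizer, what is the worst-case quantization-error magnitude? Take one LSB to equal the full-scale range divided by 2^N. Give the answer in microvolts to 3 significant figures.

139 µV

Range = 4.02 − (-0.54) = 4.56 V.
Levels needed ≥ 4.56/322 µV = 14160. 2^14 = 16384 suffices, so N_min = 14.
Step size = 4.56/16384 V = 278.32 µV.
Max error for round-to-nearest is LSB/2 = 139 µV.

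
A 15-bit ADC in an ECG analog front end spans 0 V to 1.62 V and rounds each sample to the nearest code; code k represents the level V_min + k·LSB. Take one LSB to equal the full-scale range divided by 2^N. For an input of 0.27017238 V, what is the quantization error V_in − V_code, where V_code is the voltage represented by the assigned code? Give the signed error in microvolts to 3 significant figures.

V_FS = 1.62 V. LSB = 1.62 V / 2^15 ≈ 49.44 µV.
(V_in − V_min)/LSB = (0.27017238 − (0)) × 32768/1.62 = 5464.8201 → nearest code k = 5465.
V_code = V_min + k × range/2^15 = 0 + 5465 × 1.62/32768 = 0.27018127441 V.
e = 0.27017238 − (0.27018127441) = −8.89 µV.

−8.89 µV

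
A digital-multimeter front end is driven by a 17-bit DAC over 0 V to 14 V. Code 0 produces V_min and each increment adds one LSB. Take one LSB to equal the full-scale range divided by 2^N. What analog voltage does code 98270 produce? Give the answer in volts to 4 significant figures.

10.50 V

Full-scale range = 14 V. LSB = 14 V / 2^17.
V_out = 0 + 98270 × (14/131072) V
      = 0 + 10.4964 = 10.4964 V.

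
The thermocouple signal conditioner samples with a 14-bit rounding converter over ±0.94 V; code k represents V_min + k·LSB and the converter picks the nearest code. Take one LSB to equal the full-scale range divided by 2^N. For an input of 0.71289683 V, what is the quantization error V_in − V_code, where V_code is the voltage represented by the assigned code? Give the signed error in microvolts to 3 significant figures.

−20.7 µV

Range = 0.94 − (-0.94) = 1.88 V. LSB = 1.88 V / 2^14 ≈ 114.7 µV.
(V_in − V_min)/LSB = (0.71289683 − (-0.94)) × 16384/1.88 = 14404.8200 → nearest code k = 14405.
V_code = V_min + k × range/2^14 = -0.94 + 14405 × 1.88/16384 = 0.71291748047 V.
Error = V_in − V_code = 0.71289683 − (0.71291748047) = −20.7 µV.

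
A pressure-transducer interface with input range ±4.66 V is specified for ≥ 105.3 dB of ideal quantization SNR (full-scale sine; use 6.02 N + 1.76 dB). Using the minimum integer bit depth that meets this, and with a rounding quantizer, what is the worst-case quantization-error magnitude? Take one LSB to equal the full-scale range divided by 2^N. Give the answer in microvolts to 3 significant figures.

Full-scale range = 4.66 V − (-4.66 V) = 9.32 V.
Solving 6.02 N ≥ 105.3 − 1.76: N ≥ 17.199. Round up → N = 18.
Step size = 9.32/262144 V = 35.553 µV.
|e|_max = LSB/2 = 17.8 µV.

17.8 µV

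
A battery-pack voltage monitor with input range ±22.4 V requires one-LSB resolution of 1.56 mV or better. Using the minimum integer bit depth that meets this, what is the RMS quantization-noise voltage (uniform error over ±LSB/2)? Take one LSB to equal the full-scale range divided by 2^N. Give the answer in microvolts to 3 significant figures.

395 µV

Span: 22.4 V − (-22.4 V) = 44.8 V.
44.8 V / 1.56 mV = 28720. Since 2^14 = 16384 and 2^15 = 32768, N = 15.
Step size = 44.8/32768 V = 1.3672 mV.
RMS noise = LSB/√12 = 395 µV.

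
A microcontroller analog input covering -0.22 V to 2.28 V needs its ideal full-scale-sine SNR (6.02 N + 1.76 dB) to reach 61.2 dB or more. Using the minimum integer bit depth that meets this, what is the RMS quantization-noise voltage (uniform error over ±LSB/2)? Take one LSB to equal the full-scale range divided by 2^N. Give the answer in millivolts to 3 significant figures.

0.705 mV

The full-scale span is 2.28 − (-0.22) = 2.5 V.
6.02 N + 1.76 ≥ 61.2 gives N ≥ 9.874, so the minimum integer is 10.
LSB = 2.5 V ÷ 2^10 = 2.5/1024 V = 2.4414 mV.
V_rms = LSB/√12 = 0.705 mV.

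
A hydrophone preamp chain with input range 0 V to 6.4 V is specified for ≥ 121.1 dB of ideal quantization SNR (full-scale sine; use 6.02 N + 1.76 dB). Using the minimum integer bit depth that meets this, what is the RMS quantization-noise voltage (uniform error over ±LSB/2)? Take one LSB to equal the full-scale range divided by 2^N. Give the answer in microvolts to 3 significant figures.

1.76 µV

Full-scale range = 6.4 V.
6.02 N + 1.76 ≥ 121.1 gives N ≥ 19.824, so the minimum integer is 20.
Step size = 6.4/1048576 V = 6.1035 µV.
σ_q = LSB/√12 = 6.1035 µV/3.4641 = 1.76 µV.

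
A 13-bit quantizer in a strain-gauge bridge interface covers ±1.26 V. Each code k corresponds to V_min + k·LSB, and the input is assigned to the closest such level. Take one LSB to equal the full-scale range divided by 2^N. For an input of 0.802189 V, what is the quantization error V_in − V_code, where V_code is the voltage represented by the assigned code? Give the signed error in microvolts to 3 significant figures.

−76.6 µV

The full-scale span is 1.26 − (-1.26) = 2.52 V. LSB = 2.52 V / 2^13 ≈ 307.6 µV.
(V_in − V_min)/LSB = (0.802189 − (-1.26)) × 8192/2.52 = 6703.7509 → nearest code k = 6704.
Reconstructed level: -1.26 + 6704 × 2.52/8192 V = 0.8022656250 V.
V_in − V_code = 0.802189 − (0.8022656250) = −76.6 µV.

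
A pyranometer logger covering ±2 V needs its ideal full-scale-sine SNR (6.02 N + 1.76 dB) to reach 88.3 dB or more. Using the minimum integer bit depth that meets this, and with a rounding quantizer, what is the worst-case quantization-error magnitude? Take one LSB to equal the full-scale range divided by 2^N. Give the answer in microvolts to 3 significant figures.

61.0 µV

Range = 2 − (-2) = 4 V.
Solving 6.02 N ≥ 88.3 − 1.76: N ≥ 14.375. Round up → N = 15.
LSB = 4 V ÷ 2^15 = 4/32768 V = 122.07 µV.
|e|_max = LSB/2 = 61.0 µV.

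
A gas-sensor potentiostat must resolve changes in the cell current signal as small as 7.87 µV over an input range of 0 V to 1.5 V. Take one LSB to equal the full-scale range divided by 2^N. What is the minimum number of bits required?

Span = 1.5 V.
1.5 V / 7.87 µV = 190600. Since 2^17 = 131072 and 2^18 = 262144, N = 18.

18 bits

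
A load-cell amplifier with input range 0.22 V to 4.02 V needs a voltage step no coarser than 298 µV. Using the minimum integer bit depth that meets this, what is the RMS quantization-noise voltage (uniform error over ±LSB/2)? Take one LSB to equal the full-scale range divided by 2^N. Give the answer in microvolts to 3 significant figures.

67.0 µV

Span: 4.02 V − (0.22 V) = 3.8 V.
Levels needed ≥ 3.8/298 µV = 12750. 2^14 = 16384 suffices, so N_min = 14.
LSB = 3.8 V / 2^14 = 231.93 µV.
RMS noise = LSB/√12 = 67.0 µV.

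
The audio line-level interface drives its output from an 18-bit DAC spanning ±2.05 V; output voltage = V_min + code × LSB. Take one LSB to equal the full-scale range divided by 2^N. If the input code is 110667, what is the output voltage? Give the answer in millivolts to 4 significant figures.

Span: 2.05 V − (-2.05 V) = 4.1 V. LSB = 4.1 V / 2^18.
V_out = V_min + code × LSB = -2.05 V + 110667 × 4.1 V / 262144
      = -2.05 V + 1.73086 V = -0.319139 V.

-319.1 mV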